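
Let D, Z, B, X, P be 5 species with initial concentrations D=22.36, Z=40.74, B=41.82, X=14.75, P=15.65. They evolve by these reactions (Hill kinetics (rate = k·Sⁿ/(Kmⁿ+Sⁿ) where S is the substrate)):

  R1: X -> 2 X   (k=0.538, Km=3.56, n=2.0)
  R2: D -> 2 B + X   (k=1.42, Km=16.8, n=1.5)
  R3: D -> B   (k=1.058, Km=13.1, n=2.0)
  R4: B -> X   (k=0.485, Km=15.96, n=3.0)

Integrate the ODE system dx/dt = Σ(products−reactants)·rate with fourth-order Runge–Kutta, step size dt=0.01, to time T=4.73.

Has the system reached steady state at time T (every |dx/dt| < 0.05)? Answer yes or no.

RK4 with dt=0.01: 473 steps to T=4.73. Trajectory (selected grid times):
t=0.00: D=22.36 Z=40.74 B=41.82 X=14.75 P=15.65
t=0.53: D=21.50 Z=40.74 B=42.89 X=15.71 P=15.65
t=1.05: D=20.67 Z=40.74 B=43.91 X=16.65 P=15.65
t=1.58: D=19.84 Z=40.74 B=44.92 X=17.60 P=15.65
t=2.10: D=19.06 Z=40.74 B=45.87 X=18.52 P=15.65
t=2.63: D=18.27 Z=40.74 B=46.81 X=19.45 P=15.65
t=3.15: D=17.53 Z=40.74 B=47.70 X=20.35 P=15.65
t=3.68: D=16.79 Z=40.74 B=48.57 X=21.26 P=15.65
t=4.20: D=16.09 Z=40.74 B=49.39 X=22.14 P=15.65
t=4.73: D=15.40 Z=40.74 B=50.19 X=23.02 P=15.65
Rates at T: R1=0.5254, R2=0.6639, R3=0.6140, R4=0.4699
dx/dt at T (Σ net stoichiometry × rate): D=-1.2778, Z=+0.0000, B=+1.4718, X=+1.6592, P=+0.0000
Largest |dx/dt| is |+1.6592| (X) ≥ 0.05 → not steady.

Steady state at T: no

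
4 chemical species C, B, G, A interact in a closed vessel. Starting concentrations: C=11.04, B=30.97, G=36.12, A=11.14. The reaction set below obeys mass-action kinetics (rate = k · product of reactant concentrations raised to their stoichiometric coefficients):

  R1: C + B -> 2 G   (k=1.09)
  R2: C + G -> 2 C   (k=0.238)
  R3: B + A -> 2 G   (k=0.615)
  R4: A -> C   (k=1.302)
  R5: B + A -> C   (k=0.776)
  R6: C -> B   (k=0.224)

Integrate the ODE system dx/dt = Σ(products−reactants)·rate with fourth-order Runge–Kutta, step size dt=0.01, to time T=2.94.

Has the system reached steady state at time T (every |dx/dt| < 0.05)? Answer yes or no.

Steady state at T: yes

RK4 with dt=0.01: 294 steps to T=2.94. Trajectory (selected grid times):
t=0.00: C=11.04 B=30.97 G=36.12 A=11.14
t=0.33: C=75.74 B=0.20 G=7.20 A=0.78
t=0.65: C=81.33 B=0.20 G=1.89 A=0.47
t=0.98: C=81.51 B=0.20 G=1.88 A=0.28
t=1.31: C=81.61 B=0.20 G=1.88 A=0.17
t=1.63: C=81.67 B=0.21 G=1.88 A=0.10
t=1.96: C=81.71 B=0.21 G=1.88 A=0.06
t=2.29: C=81.73 B=0.21 G=1.88 A=0.03
t=2.61: C=81.74 B=0.21 G=1.88 A=0.02
t=2.94: C=81.75 B=0.21 G=1.88 A=0.01
Rates at T: R1=18.3081, R2=36.6190, R3=0.0016, R4=0.0162, R5=0.0020, R6=18.3117
dx/dt at T (Σ net stoichiometry × rate): C=+0.0173, B=+0.0001, G=+0.0004, A=-0.0197
Largest |dx/dt| is |-0.0197| (A) < 0.05 → steady.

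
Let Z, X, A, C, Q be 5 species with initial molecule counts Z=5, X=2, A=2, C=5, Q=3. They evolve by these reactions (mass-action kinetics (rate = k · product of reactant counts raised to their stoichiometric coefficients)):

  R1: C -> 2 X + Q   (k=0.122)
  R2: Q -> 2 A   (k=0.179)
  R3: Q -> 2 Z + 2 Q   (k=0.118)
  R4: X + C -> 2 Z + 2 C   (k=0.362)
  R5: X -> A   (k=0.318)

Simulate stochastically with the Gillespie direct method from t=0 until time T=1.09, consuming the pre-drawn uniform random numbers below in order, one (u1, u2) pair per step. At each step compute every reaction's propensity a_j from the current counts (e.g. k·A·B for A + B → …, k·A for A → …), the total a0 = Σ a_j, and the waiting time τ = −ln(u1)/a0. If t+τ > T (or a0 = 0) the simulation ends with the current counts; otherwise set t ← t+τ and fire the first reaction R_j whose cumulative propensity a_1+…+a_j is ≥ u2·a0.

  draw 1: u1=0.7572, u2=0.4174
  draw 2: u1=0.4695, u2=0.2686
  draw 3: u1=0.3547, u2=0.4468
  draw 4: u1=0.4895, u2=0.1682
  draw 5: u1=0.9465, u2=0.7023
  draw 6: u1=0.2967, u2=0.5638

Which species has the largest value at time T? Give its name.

Dominant species at T: Z

t=0.000: Z=5 X=2 A=2 C=5 Q=3
Draw 1: a1=0.610, a2=0.537, a3=0.354, a4=3.620, a5=0.636, a0=5.757; τ=−ln(0.7572)/5.757=0.048 → t=0.048; u2·a0=0.4174·5.757=2.403; a1+…+a3=1.501 < 2.403 ≤ a1+…+a4=5.121 → R4 fires; Z=7 X=1 A=2 C=6 Q=3
Draw 2: a1=0.732, a2=0.537, a3=0.354, a4=2.172, a5=0.318, a0=4.113; τ=−ln(0.4695)/4.113=0.184 → t=0.232; u2·a0=0.2686·4.113=1.105; a1=0.732 < 1.105 ≤ a1+a2=1.269 → R2 fires; Z=7 X=1 A=4 C=6 Q=2
Draw 3: a1=0.732, a2=0.358, a3=0.236, a4=2.172, a5=0.318, a0=3.816; τ=−ln(0.3547)/3.816=0.272 → t=0.504; u2·a0=0.4468·3.816=1.705; a1+…+a3=1.326 < 1.705 ≤ a1+…+a4=3.498 → R4 fires; Z=9 X=0 A=4 C=7 Q=2
Draw 4: a1=0.854, a2=0.358, a3=0.236, a4=0.000, a5=0.000, a0=1.448; τ=−ln(0.4895)/1.448=0.493 → t=0.997; u2·a0=0.1682·1.448=0.244 ≤ a1=0.854 → R1 fires; Z=9 X=2 A=4 C=6 Q=3
Draw 5: a1=0.732, a2=0.537, a3=0.354, a4=4.344, a5=0.636, a0=6.603; τ=−ln(0.9465)/6.603=0.008 → t=1.005; u2·a0=0.7023·6.603=4.637; a1+…+a3=1.623 < 4.637 ≤ a1+…+a4=5.967 → R4 fires; Z=11 X=1 A=4 C=7 Q=3
Draw 6: a1=0.854, a2=0.537, a3=0.354, a4=2.534, a5=0.318, a0=4.597; τ=−ln(0.2967)/4.597=0.264 → t=1.270 > T=1.09: stop.
At T=1.09: Z=11 X=1 A=4 C=7 Q=3; the largest is Z.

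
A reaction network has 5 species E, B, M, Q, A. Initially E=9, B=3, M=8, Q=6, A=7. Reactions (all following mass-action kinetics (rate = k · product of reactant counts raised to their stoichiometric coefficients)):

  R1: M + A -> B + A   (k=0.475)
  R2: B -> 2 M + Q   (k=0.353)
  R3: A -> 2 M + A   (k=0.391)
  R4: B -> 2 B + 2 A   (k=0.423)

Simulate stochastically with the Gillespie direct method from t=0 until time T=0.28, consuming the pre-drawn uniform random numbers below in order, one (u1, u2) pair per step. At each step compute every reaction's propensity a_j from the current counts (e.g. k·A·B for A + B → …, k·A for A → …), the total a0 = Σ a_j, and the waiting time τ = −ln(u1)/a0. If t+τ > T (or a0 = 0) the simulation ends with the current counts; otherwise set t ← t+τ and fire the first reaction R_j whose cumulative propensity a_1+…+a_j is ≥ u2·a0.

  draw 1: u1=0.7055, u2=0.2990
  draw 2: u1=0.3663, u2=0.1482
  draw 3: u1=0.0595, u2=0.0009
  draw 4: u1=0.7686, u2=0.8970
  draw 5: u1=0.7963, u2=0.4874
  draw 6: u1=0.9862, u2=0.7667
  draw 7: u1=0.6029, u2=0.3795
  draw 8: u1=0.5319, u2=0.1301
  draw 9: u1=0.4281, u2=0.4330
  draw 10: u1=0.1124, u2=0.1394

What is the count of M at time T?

M at T = 3

t=0.000: E=9 B=3 M=8 Q=6 A=7
Draw 1: a1=26.600, a2=1.059, a3=2.737, a4=1.269, a0=31.665; τ=−ln(0.7055)/31.665=0.011 → t=0.011; u2·a0=0.2990·31.665=9.468 ≤ a1=26.600 → R1 fires; E=9 B=4 M=7 Q=6 A=7
Draw 2: a1=23.275, a2=1.412, a3=2.737, a4=1.692, a0=29.116; τ=−ln(0.3663)/29.116=0.034 → t=0.046; u2·a0=0.1482·29.116=4.315 ≤ a1=23.275 → R1 fires; E=9 B=5 M=6 Q=6 A=7
Draw 3: a1=19.950, a2=1.765, a3=2.737, a4=2.115, a0=26.567; τ=−ln(0.0595)/26.567=0.106 → t=0.152; u2·a0=0.0009·26.567=0.024 ≤ a1=19.950 → R1 fires; E=9 B=6 M=5 Q=6 A=7
Draw 4: a1=16.625, a2=2.118, a3=2.737, a4=2.538, a0=24.018; τ=−ln(0.7686)/24.018=0.011 → t=0.163; u2·a0=0.8970·24.018=21.544; a1+…+a3=21.480 < 21.544 ≤ a1+…+a4=24.018 → R4 fires; E=9 B=7 M=5 Q=6 A=9
Draw 5: a1=21.375, a2=2.471, a3=3.519, a4=2.961, a0=30.326; τ=−ln(0.7963)/30.326=0.008 → t=0.170; u2·a0=0.4874·30.326=14.781 ≤ a1=21.375 → R1 fires; E=9 B=8 M=4 Q=6 A=9
Draw 6: a1=17.100, a2=2.824, a3=3.519, a4=3.384, a0=26.827; τ=−ln(0.9862)/26.827=0.001 → t=0.171; u2·a0=0.7667·26.827=20.568; a1+a2=19.924 < 20.568 ≤ a1+…+a3=23.443 → R3 fires; E=9 B=8 M=6 Q=6 A=9
Draw 7: a1=25.650, a2=2.824, a3=3.519, a4=3.384, a0=35.377; τ=−ln(0.6029)/35.377=0.014 → t=0.185; u2·a0=0.3795·35.377=13.426 ≤ a1=25.650 → R1 fires; E=9 B=9 M=5 Q=6 A=9
Draw 8: a1=21.375, a2=3.177, a3=3.519, a4=3.807, a0=31.878; τ=−ln(0.5319)/31.878=0.020 → t=0.205; u2·a0=0.1301·31.878=4.147 ≤ a1=21.375 → R1 fires; E=9 B=10 M=4 Q=6 A=9
Draw 9: a1=17.100, a2=3.530, a3=3.519, a4=4.230, a0=28.379; τ=−ln(0.4281)/28.379=0.030 → t=0.235; u2·a0=0.4330·28.379=12.288 ≤ a1=17.100 → R1 fires; E=9 B=11 M=3 Q=6 A=9
Draw 10: a1=12.825, a2=3.883, a3=3.519, a4=4.653, a0=24.880; τ=−ln(0.1124)/24.880=0.088 → t=0.323 > T=0.28: stop.
Read off M at T=0.28: 3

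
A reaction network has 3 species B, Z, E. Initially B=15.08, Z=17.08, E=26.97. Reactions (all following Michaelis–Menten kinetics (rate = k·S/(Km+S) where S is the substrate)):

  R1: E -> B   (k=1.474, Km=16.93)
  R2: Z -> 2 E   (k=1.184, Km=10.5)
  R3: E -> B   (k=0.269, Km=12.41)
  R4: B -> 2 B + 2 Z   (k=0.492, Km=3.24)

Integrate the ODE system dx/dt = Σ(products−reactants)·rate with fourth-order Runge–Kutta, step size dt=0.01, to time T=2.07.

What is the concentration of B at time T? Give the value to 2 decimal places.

B at T = 18.20

RK4 with dt=0.01: 207 steps to T=2.07. Trajectory (selected grid times):
t=0.00: B=15.08 Z=17.08 E=26.97
t=0.23: B=15.42 Z=17.10 E=27.06
t=0.46: B=15.77 Z=17.12 E=27.14
t=0.69: B=16.11 Z=17.14 E=27.23
t=0.92: B=16.46 Z=17.16 E=27.32
t=1.15: B=16.81 Z=17.18 E=27.40
t=1.38: B=17.15 Z=17.20 E=27.49
t=1.61: B=17.50 Z=17.22 E=27.57
t=1.84: B=17.85 Z=17.24 E=27.66
t=2.07: B=18.20 Z=17.26 E=27.74
Read off B at T=2.07: 18.20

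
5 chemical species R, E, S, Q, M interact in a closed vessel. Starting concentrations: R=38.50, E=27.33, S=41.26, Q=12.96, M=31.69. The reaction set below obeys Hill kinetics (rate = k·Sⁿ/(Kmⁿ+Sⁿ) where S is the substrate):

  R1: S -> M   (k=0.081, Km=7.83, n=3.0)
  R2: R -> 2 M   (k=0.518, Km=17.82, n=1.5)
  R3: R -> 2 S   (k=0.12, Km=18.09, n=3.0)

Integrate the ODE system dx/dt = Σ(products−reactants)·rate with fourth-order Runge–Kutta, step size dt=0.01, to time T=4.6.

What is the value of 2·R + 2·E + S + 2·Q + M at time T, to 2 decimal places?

Check how each reaction changes W = 2·R + 2·E + S + 2·Q + M (weight of products minus weight of reactants):
R1: S -> M: (1·1) − (1·1) = 1 − 1 = 0
R2: R -> 2 M: (1·2) − (2·1) = 2 − 2 = 0
R3: R -> 2 S: (1·2) − (2·1) = 2 − 2 = 0
Every reaction leaves W unchanged, so W is conserved and no simulation is needed: W(T) = W(0) = 2·38.50 + 2·27.33 + 41.26 + 2·12.96 + 31.69 = 230.53

Value at T = 230.53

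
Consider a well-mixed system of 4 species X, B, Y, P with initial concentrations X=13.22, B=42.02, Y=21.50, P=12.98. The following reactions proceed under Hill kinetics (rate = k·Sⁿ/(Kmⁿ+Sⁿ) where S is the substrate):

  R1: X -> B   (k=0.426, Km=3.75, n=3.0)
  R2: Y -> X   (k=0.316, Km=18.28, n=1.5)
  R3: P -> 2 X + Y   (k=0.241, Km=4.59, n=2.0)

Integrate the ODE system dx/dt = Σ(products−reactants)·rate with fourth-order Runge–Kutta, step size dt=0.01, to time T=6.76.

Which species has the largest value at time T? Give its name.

RK4 with dt=0.01: 676 steps to T=6.76. Trajectory (selected grid times):
t=0.00: X=13.22 B=42.02 Y=21.50 P=12.98
t=0.75: X=13.36 B=42.33 Y=21.53 P=12.82
t=1.50: X=13.50 B=42.65 Y=21.55 P=12.66
t=2.25: X=13.64 B=42.96 Y=21.58 P=12.50
t=3.00: X=13.78 B=43.27 Y=21.61 P=12.34
t=3.76: X=13.92 B=43.59 Y=21.63 P=12.18
t=4.51: X=14.05 B=43.90 Y=21.66 P=12.02
t=5.26: X=14.19 B=44.22 Y=21.68 P=11.86
t=6.01: X=14.32 B=44.53 Y=21.70 P=11.71
t=6.76: X=14.46 B=44.84 Y=21.73 P=11.55
At T=6.76: X=14.46 B=44.84 Y=21.73 P=11.55; the largest is B.

Dominant species at T: B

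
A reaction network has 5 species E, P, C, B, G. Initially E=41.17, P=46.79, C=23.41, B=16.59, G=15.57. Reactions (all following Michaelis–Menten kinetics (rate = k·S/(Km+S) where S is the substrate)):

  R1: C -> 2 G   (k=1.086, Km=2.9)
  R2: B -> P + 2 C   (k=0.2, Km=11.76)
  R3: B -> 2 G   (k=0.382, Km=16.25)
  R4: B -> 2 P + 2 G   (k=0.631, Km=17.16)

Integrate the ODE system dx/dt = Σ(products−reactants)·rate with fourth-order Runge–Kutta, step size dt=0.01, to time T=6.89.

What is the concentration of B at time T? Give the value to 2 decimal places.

B at T = 12.60

RK4 with dt=0.01: 689 steps to T=6.89. Trajectory (selected grid times):
t=0.00: E=41.17 P=46.79 C=23.41 B=16.59 G=15.57
t=0.77: E=41.17 P=47.35 C=22.85 B=16.12 G=17.83
t=1.53: E=41.17 P=47.90 C=22.29 B=15.65 G=20.04
t=2.30: E=41.17 P=48.45 C=21.73 B=15.19 G=22.26
t=3.06: E=41.17 P=48.98 C=21.17 B=14.75 G=24.44
t=3.83: E=41.17 P=49.51 C=20.60 B=14.30 G=26.63
t=4.59: E=41.17 P=50.03 C=20.05 B=13.87 G=28.78
t=5.36: E=41.17 P=50.54 C=19.48 B=13.43 G=30.94
t=6.12: E=41.17 P=51.04 C=18.93 B=13.01 G=33.05
t=6.89: E=41.17 P=51.53 C=18.36 B=12.60 G=35.17
Read off B at T=6.89: 12.60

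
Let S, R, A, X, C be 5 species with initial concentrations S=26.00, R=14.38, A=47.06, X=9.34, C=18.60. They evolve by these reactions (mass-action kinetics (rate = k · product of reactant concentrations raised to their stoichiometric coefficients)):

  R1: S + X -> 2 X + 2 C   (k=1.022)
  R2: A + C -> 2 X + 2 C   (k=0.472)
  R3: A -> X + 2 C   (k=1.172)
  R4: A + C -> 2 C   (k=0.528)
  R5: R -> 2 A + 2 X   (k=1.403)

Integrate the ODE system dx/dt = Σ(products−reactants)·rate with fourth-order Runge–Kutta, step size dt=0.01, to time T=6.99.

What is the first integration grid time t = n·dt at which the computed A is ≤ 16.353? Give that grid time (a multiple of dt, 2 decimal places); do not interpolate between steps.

RK4 with dt=0.01: 699 steps to T=6.99. Trajectory (selected grid times):
t=0.00: S=26.00 R=14.38 A=47.06 X=9.34 C=18.60
t=0.02: S=15.28 R=13.98 A=20.97 X=46.28 C=67.75
t=0.03: S=8.62 R=13.79 A=9.50 X=64.54 C=93.10
t=0.78: S=0.00 R=4.81 A=0.10 X=116.94 C=137.95
t=1.55: S=0.00 R=1.63 A=0.03 X=129.36 C=144.43
t=2.33: S=0.00 R=0.55 A=0.01 X=133.61 C=146.65
t=3.11: S=0.00 R=0.18 A=0.00 X=135.03 C=147.39
t=3.88: S=0.00 R=0.06 A=0.00 X=135.51 C=147.63
t=4.66: S=0.00 R=0.02 A=0.00 X=135.67 C=147.72
t=5.44: S=0.00 R=0.01 A=0.00 X=135.72 C=147.74
t=6.21: S=0.00 R=0.00 A=0.00 X=135.74 C=147.75
t=6.99: S=0.00 R=0.00 A=0.00 X=135.75 C=147.76
A(0.02)=20.967 > 16.353 but A(0.03)=9.495 ≤ 16.353, so the first grid time is t=0.03.

Threshold first reached at t = 0.03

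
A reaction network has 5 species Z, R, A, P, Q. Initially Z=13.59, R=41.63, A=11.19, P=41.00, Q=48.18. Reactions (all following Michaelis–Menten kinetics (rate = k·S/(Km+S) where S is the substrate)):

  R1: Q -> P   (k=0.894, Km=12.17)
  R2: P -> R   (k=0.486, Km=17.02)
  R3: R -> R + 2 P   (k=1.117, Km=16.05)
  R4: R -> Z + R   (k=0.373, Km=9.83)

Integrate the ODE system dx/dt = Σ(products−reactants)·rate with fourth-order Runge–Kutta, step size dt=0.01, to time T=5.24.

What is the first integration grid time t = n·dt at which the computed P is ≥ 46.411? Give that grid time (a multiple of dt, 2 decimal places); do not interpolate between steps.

RK4 with dt=0.01: 524 steps to T=5.24. Trajectory (selected grid times):
t=0.00: Z=13.59 R=41.63 A=11.19 P=41.00 Q=48.18
t=0.58: Z=13.77 R=41.83 A=11.19 P=42.15 Q=47.77
t=1.16: Z=13.94 R=42.03 A=11.19 P=43.30 Q=47.35
t=1.75: Z=14.12 R=42.24 A=11.19 P=44.46 Q=46.93
t=2.33: Z=14.29 R=42.44 A=11.19 P=45.61 Q=46.52
t=2.73: Z=14.42 R=42.58 A=11.19 P=46.40 Q=46.24
t=2.74: Z=14.42 R=42.59 A=11.19 P=46.42 Q=46.23
t=2.91: Z=14.47 R=42.65 A=11.19 P=46.76 Q=46.11
t=3.49: Z=14.65 R=42.86 A=11.19 P=47.90 Q=45.70
t=4.08: Z=14.83 R=43.07 A=11.19 P=49.06 Q=45.29
t=4.66: Z=15.00 R=43.28 A=11.19 P=50.21 Q=44.88
t=5.24: Z=15.18 R=43.49 A=11.19 P=51.35 Q=44.47
P(2.73)=46.401 < 46.411 but P(2.74)=46.421 ≥ 46.411, so the first grid time is t=2.74.

Threshold first reached at t = 2.74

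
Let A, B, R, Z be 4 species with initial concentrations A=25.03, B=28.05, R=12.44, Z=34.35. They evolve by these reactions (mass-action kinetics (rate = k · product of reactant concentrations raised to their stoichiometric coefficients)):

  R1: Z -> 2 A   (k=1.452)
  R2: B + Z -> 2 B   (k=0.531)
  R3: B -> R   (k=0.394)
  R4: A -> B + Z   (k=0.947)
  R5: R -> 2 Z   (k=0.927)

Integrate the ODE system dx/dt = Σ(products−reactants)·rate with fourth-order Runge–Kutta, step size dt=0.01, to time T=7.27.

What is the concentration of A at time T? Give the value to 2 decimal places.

A at T = 3.65

RK4 with dt=0.01: 727 steps to T=7.27. Trajectory (selected grid times):
t=0.00: A=25.03 B=28.05 R=12.44 Z=34.35
t=0.81: A=15.60 B=92.81 R=23.40 Z=1.15
t=1.62: A=9.11 B=119.96 R=35.31 Z=1.14
t=2.42: A=6.14 B=148.66 R=47.03 Z=1.16
t=3.23: A=4.77 B=182.79 R=59.75 Z=1.17
t=4.04: A=4.14 B=223.84 R=74.26 Z=1.18
t=4.85: A=3.86 B=273.45 R=91.37 Z=1.18
t=5.65: A=3.73 B=332.63 R=111.57 Z=1.18
t=6.46: A=3.67 B=405.03 R=136.19 Z=1.18
t=7.27: A=3.65 B=492.60 R=165.91 Z=1.18
Read off A at T=7.27: 3.65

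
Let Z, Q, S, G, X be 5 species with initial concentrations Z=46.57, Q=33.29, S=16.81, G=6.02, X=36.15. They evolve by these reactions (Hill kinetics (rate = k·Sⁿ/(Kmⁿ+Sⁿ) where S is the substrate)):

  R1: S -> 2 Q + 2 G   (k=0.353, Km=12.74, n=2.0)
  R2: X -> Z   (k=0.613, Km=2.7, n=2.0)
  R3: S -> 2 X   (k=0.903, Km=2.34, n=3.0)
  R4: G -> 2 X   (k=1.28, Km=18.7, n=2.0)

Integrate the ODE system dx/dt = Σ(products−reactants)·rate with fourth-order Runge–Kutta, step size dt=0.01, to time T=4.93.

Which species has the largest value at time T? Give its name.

RK4 with dt=0.01: 493 steps to T=4.93. Trajectory (selected grid times):
t=0.00: Z=46.57 Q=33.29 S=16.81 G=6.02 X=36.15
t=0.55: Z=46.91 Q=33.53 S=16.19 G=6.20 X=36.94
t=1.10: Z=47.24 Q=33.77 S=15.58 G=6.36 X=37.74
t=1.64: Z=47.57 Q=33.99 S=14.98 G=6.51 X=38.53
t=2.19: Z=47.91 Q=34.22 S=14.38 G=6.66 X=39.34
t=2.74: Z=48.24 Q=34.43 S=13.78 G=6.79 X=40.15
t=3.29: Z=48.58 Q=34.63 S=13.18 G=6.91 X=40.97
t=3.83: Z=48.91 Q=34.83 S=12.60 G=7.02 X=41.78
t=4.38: Z=49.24 Q=35.01 S=12.01 G=7.12 X=42.60
t=4.93: Z=49.58 Q=35.19 S=11.43 G=7.21 X=43.43
At T=4.93: Z=49.58 Q=35.19 S=11.43 G=7.21 X=43.43; the largest is Z.

Dominant species at T: Z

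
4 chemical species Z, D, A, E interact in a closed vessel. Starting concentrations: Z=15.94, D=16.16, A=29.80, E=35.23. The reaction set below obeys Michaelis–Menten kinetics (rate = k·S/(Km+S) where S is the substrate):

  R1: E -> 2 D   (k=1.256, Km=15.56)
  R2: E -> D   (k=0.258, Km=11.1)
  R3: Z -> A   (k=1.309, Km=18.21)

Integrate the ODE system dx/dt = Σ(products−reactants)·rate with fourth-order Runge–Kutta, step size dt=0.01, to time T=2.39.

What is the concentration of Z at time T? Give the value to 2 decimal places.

RK4 with dt=0.01: 239 steps to T=2.39. Trajectory (selected grid times):
t=0.00: Z=15.94 D=16.16 A=29.80 E=35.23
t=0.27: Z=15.78 D=16.68 A=29.96 E=34.94
t=0.53: Z=15.62 D=17.18 A=30.12 E=34.67
t=0.80: Z=15.46 D=17.71 A=30.28 E=34.38
t=1.06: Z=15.30 D=18.20 A=30.44 E=34.10
t=1.33: Z=15.14 D=18.72 A=30.60 E=33.82
t=1.59: Z=14.98 D=19.22 A=30.76 E=33.55
t=1.86: Z=14.83 D=19.73 A=30.91 E=33.26
t=2.12: Z=14.67 D=20.23 A=31.07 E=32.99
t=2.39: Z=14.52 D=20.74 A=31.22 E=32.71
Read off Z at T=2.39: 14.52

Z at T = 14.52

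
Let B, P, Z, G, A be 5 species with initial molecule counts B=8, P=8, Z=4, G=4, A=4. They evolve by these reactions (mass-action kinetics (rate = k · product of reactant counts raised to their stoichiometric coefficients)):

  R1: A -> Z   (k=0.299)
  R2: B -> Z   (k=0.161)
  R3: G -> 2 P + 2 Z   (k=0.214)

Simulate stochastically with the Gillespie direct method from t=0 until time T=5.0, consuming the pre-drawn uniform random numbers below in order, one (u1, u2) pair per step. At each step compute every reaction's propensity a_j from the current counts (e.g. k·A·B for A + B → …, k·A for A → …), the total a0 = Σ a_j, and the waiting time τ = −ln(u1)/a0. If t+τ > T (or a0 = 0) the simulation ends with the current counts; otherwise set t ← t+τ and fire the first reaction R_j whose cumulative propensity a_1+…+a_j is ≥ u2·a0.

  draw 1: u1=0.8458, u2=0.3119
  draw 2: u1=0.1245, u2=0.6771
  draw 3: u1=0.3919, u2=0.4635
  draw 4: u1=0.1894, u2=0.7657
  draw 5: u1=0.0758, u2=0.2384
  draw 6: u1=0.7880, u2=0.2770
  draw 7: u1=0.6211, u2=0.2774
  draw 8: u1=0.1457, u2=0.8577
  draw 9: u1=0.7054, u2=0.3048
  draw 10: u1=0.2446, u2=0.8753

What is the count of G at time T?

t=0.000: B=8 P=8 Z=4 G=4 A=4
Draw 1: a1=1.196, a2=1.288, a3=0.856, a0=3.340; τ=−ln(0.8458)/3.340=0.050 → t=0.050; u2·a0=0.3119·3.340=1.042 ≤ a1=1.196 → R1 fires; B=8 P=8 Z=5 G=4 A=3
Draw 2: a1=0.897, a2=1.288, a3=0.856, a0=3.041; τ=−ln(0.1245)/3.041=0.685 → t=0.735; u2·a0=0.6771·3.041=2.059; a1=0.897 < 2.059 ≤ a1+a2=2.185 → R2 fires; B=7 P=8 Z=6 G=4 A=3
Draw 3: a1=0.897, a2=1.127, a3=0.856, a0=2.880; τ=−ln(0.3919)/2.880=0.325 → t=1.061; u2·a0=0.4635·2.880=1.335; a1=0.897 < 1.335 ≤ a1+a2=2.024 → R2 fires; B=6 P=8 Z=7 G=4 A=3
Draw 4: a1=0.897, a2=0.966, a3=0.856, a0=2.719; τ=−ln(0.1894)/2.719=0.612 → t=1.672; u2·a0=0.7657·2.719=2.082; a1+a2=1.863 < 2.082 ≤ a1+…+a3=2.719 → R3 fires; B=6 P=10 Z=9 G=3 A=3
Draw 5: a1=0.897, a2=0.966, a3=0.642, a0=2.505; τ=−ln(0.0758)/2.505=1.030 → t=2.702; u2·a0=0.2384·2.505=0.597 ≤ a1=0.897 → R1 fires; B=6 P=10 Z=10 G=3 A=2
Draw 6: a1=0.598, a2=0.966, a3=0.642, a0=2.206; τ=−ln(0.7880)/2.206=0.108 → t=2.810; u2·a0=0.2770·2.206=0.611; a1=0.598 < 0.611 ≤ a1+a2=1.564 → R2 fires; B=5 P=10 Z=11 G=3 A=2
Draw 7: a1=0.598, a2=0.805, a3=0.642, a0=2.045; τ=−ln(0.6211)/2.045=0.233 → t=3.043; u2·a0=0.2774·2.045=0.567 ≤ a1=0.598 → R1 fires; B=5 P=10 Z=12 G=3 A=1
Draw 8: a1=0.299, a2=0.805, a3=0.642, a0=1.746; τ=−ln(0.1457)/1.746=1.103 → t=4.146; u2·a0=0.8577·1.746=1.498; a1+a2=1.104 < 1.498 ≤ a1+…+a3=1.746 → R3 fires; B=5 P=12 Z=14 G=2 A=1
Draw 9: a1=0.299, a2=0.805, a3=0.428, a0=1.532; τ=−ln(0.7054)/1.532=0.228 → t=4.374; u2·a0=0.3048·1.532=0.467; a1=0.299 < 0.467 ≤ a1+a2=1.104 → R2 fires; B=4 P=12 Z=15 G=2 A=1
Draw 10: a1=0.299, a2=0.644, a3=0.428, a0=1.371; τ=−ln(0.2446)/1.371=1.027 → t=5.401 > T=5.0: stop.
Read off G at T=5.0: 2

G at T = 2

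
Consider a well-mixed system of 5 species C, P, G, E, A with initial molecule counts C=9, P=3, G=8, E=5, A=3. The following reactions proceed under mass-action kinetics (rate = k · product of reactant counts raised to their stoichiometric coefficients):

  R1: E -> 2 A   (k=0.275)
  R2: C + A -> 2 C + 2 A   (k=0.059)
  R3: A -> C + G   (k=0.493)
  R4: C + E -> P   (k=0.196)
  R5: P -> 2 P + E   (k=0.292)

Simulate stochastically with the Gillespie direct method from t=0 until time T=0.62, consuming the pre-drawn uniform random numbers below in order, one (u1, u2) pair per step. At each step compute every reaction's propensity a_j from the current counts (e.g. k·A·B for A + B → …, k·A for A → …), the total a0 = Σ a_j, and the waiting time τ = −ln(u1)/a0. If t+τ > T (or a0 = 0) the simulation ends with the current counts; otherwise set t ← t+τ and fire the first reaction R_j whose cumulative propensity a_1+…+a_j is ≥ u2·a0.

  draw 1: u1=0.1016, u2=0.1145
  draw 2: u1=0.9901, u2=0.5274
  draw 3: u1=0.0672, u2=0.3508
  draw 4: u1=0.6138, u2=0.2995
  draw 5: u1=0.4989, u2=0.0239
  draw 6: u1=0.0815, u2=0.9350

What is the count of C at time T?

C at T = 11

t=0.000: C=9 P=3 G=8 E=5 A=3
Draw 1: a1=1.375, a2=1.593, a3=1.479, a4=8.820, a5=0.876, a0=14.143; τ=−ln(0.1016)/14.143=0.162 → t=0.162; u2·a0=0.1145·14.143=1.619; a1=1.375 < 1.619 ≤ a1+a2=2.968 → R2 fires; C=10 P=3 G=8 E=5 A=4
Draw 2: a1=1.375, a2=2.360, a3=1.972, a4=9.800, a5=0.876, a0=16.383; τ=−ln(0.9901)/16.383=0.001 → t=0.162; u2·a0=0.5274·16.383=8.640; a1+…+a3=5.707 < 8.640 ≤ a1+…+a4=15.507 → R4 fires; C=9 P=4 G=8 E=4 A=4
Draw 3: a1=1.100, a2=2.124, a3=1.972, a4=7.056, a5=1.168, a0=13.420; τ=−ln(0.0672)/13.420=0.201 → t=0.363; u2·a0=0.3508·13.420=4.708; a1+a2=3.224 < 4.708 ≤ a1+…+a3=5.196 → R3 fires; C=10 P=4 G=9 E=4 A=3
Draw 4: a1=1.100, a2=1.770, a3=1.479, a4=7.840, a5=1.168, a0=13.357; τ=−ln(0.6138)/13.357=0.037 → t=0.400; u2·a0=0.2995·13.357=4.000; a1+a2=2.870 < 4.000 ≤ a1+…+a3=4.349 → R3 fires; C=11 P=4 G=10 E=4 A=2
Draw 5: a1=1.100, a2=1.298, a3=0.986, a4=8.624, a5=1.168, a0=13.176; τ=−ln(0.4989)/13.176=0.053 → t=0.453; u2·a0=0.0239·13.176=0.315 ≤ a1=1.100 → R1 fires; C=11 P=4 G=10 E=3 A=4
Draw 6: a1=0.825, a2=2.596, a3=1.972, a4=6.468, a5=1.168, a0=13.029; τ=−ln(0.0815)/13.029=0.192 → t=0.645 > T=0.62: stop.
Read off C at T=0.62: 11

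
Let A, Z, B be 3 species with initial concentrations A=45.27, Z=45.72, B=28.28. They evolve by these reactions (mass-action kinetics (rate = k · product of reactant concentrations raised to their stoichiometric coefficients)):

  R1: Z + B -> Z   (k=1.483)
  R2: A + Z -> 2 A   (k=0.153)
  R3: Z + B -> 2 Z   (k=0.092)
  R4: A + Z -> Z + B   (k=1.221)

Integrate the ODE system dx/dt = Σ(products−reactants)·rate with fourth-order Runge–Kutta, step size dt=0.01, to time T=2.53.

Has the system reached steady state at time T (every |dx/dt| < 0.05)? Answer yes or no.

RK4 with dt=0.01: 253 steps to T=2.53. Trajectory (selected grid times):
t=0.00: A=45.27 Z=45.72 B=28.28
t=0.28: A=0.00 Z=43.91 B=0.00
t=0.56: A=0.00 Z=43.91 B=0.00
t=0.84: A=0.00 Z=43.91 B=0.00
t=1.12: A=0.00 Z=43.91 B=0.00
t=1.41: A=0.00 Z=43.91 B=0.00
t=1.69: A=0.00 Z=43.91 B=0.00
t=1.97: A=0.00 Z=43.91 B=0.00
t=2.25: A=0.00 Z=43.91 B=0.00
t=2.53: A=0.00 Z=43.91 B=0.00
Rates at T: R1=0.0000, R2=0.0000, R3=0.0000, R4=0.0000
dx/dt at T (Σ net stoichiometry × rate): A=-0.0000, Z=+0.0000, B=-0.0000
Largest |dx/dt| is |-0.0000| (B) < 0.05 → steady.

Steady state at T: yes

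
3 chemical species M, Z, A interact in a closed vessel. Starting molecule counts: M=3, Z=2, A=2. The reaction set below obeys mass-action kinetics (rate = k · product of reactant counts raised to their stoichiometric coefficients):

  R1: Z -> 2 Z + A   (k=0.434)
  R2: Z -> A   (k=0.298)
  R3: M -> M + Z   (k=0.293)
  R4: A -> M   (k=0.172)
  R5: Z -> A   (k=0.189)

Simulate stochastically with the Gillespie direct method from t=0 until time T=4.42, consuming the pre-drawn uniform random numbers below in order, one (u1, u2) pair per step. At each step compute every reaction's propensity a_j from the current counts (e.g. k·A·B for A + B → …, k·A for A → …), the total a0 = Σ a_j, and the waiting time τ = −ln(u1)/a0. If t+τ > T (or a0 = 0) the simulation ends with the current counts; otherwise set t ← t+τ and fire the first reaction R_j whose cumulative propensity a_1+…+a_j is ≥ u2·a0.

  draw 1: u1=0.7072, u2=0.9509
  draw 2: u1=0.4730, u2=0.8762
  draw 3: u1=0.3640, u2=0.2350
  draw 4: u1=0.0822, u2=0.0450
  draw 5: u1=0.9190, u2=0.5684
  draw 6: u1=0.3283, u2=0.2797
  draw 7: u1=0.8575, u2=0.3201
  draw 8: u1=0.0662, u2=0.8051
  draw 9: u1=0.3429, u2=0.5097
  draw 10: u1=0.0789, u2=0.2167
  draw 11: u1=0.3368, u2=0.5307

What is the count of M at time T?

t=0.000: M=3 Z=2 A=2
Draw 1: a1=0.868, a2=0.596, a3=0.879, a4=0.344, a5=0.378, a0=3.065; τ=−ln(0.7072)/3.065=0.113 → t=0.113; u2·a0=0.9509·3.065=2.915; a1+…+a4=2.687 < 2.915 ≤ a1+…+a5=3.065 → R5 fires; M=3 Z=1 A=3
Draw 2: a1=0.434, a2=0.298, a3=0.879, a4=0.516, a5=0.189, a0=2.316; τ=−ln(0.4730)/2.316=0.323 → t=0.436; u2·a0=0.8762·2.316=2.029; a1+…+a3=1.611 < 2.029 ≤ a1+…+a4=2.127 → R4 fires; M=4 Z=1 A=2
Draw 3: a1=0.434, a2=0.298, a3=1.172, a4=0.344, a5=0.189, a0=2.437; τ=−ln(0.3640)/2.437=0.415 → t=0.851; u2·a0=0.2350·2.437=0.573; a1=0.434 < 0.573 ≤ a1+a2=0.732 → R2 fires; M=4 Z=0 A=3
Draw 4: a1=0.000, a2=0.000, a3=1.172, a4=0.516, a5=0.000, a0=1.688; τ=−ln(0.0822)/1.688=1.480 → t=2.331; u2·a0=0.0450·1.688=0.076; a1+a2=0.000 < 0.076 ≤ a1+…+a3=1.172 → R3 fires; M=4 Z=1 A=3
Draw 5: a1=0.434, a2=0.298, a3=1.172, a4=0.516, a5=0.189, a0=2.609; τ=−ln(0.9190)/2.609=0.032 → t=2.364; u2·a0=0.5684·2.609=1.483; a1+a2=0.732 < 1.483 ≤ a1+…+a3=1.904 → R3 fires; M=4 Z=2 A=3
Draw 6: a1=0.868, a2=0.596, a3=1.172, a4=0.516, a5=0.378, a0=3.530; τ=−ln(0.3283)/3.530=0.316 → t=2.679; u2·a0=0.2797·3.530=0.987; a1=0.868 < 0.987 ≤ a1+a2=1.464 → R2 fires; M=4 Z=1 A=4
Draw 7: a1=0.434, a2=0.298, a3=1.172, a4=0.688, a5=0.189, a0=2.781; τ=−ln(0.8575)/2.781=0.055 → t=2.734; u2·a0=0.3201·2.781=0.890; a1+a2=0.732 < 0.890 ≤ a1+…+a3=1.904 → R3 fires; M=4 Z=2 A=4
Draw 8: a1=0.868, a2=0.596, a3=1.172, a4=0.688, a5=0.378, a0=3.702; τ=−ln(0.0662)/3.702=0.733 → t=3.468; u2·a0=0.8051·3.702=2.980; a1+…+a3=2.636 < 2.980 ≤ a1+…+a4=3.324 → R4 fires; M=5 Z=2 A=3
Draw 9: a1=0.868, a2=0.596, a3=1.465, a4=0.516, a5=0.378, a0=3.823; τ=−ln(0.3429)/3.823=0.280 → t=3.748; u2·a0=0.5097·3.823=1.949; a1+a2=1.464 < 1.949 ≤ a1+…+a3=2.929 → R3 fires; M=5 Z=3 A=3
Draw 10: a1=1.302, a2=0.894, a3=1.465, a4=0.516, a5=0.567, a0=4.744; τ=−ln(0.0789)/4.744=0.535 → t=4.283; u2·a0=0.2167·4.744=1.028 ≤ a1=1.302 → R1 fires; M=5 Z=4 A=4
Draw 11: a1=1.736, a2=1.192, a3=1.465, a4=0.688, a5=0.756, a0=5.837; τ=−ln(0.3368)/5.837=0.186 → t=4.470 > T=4.42: stop.
Read off M at T=4.42: 5

M at T = 5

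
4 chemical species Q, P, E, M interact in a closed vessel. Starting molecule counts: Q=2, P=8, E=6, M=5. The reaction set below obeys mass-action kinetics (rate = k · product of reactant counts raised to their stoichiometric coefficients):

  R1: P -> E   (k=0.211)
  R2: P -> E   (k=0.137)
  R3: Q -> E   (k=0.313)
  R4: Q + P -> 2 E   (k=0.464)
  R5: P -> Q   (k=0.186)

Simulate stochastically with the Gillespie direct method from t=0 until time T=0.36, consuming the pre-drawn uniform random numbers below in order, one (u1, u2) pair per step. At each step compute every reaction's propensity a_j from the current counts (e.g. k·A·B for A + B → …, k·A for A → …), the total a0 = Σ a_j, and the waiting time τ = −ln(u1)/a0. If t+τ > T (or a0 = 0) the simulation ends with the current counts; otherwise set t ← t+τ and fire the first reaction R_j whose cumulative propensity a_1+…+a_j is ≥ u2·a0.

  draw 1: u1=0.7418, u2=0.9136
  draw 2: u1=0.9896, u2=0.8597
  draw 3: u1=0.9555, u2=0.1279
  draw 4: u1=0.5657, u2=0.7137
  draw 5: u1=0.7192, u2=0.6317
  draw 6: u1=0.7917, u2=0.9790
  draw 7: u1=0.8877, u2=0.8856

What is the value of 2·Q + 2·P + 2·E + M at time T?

Check how each reaction changes W = 2·Q + 2·P + 2·E + M (weight of products minus weight of reactants):
R1: P -> E: (2·1) − (2·1) = 2 − 2 = 0
R2: P -> E: (2·1) − (2·1) = 2 − 2 = 0
R3: Q -> E: (2·1) − (2·1) = 2 − 2 = 0
R4: Q + P -> 2 E: (2·2) − (2·1 + 2·1) = 4 − 4 = 0
R5: P -> Q: (2·1) − (2·1) = 2 − 2 = 0
Every reaction leaves W unchanged, so W is conserved and no simulation is needed: W(T) = W(0) = 2·2 + 2·8 + 2·6 + 5 = 37

Value at T = 37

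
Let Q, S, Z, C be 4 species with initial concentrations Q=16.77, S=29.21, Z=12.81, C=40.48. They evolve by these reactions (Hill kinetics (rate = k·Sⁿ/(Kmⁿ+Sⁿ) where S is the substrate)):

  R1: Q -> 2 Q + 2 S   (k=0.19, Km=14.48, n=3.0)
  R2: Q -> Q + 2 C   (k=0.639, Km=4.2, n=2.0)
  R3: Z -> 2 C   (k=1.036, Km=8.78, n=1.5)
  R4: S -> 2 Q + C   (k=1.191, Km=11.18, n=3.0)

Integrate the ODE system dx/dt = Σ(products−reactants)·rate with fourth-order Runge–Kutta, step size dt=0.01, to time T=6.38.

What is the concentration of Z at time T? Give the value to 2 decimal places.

Z at T = 9.00

RK4 with dt=0.01: 638 steps to T=6.38. Trajectory (selected grid times):
t=0.00: Q=16.77 S=29.21 Z=12.81 C=40.48
t=0.71: Q=18.46 S=28.58 Z=12.35 C=43.07
t=1.42: Q=20.14 S=27.98 Z=11.89 C=45.64
t=2.13: Q=21.83 S=27.39 Z=11.45 C=48.20
t=2.84: Q=23.52 S=26.81 Z=11.01 C=50.73
t=3.54: Q=25.18 S=26.25 Z=10.59 C=53.21
t=4.25: Q=26.86 S=25.70 Z=10.18 C=55.71
t=4.96: Q=28.54 S=25.16 Z=9.78 C=58.18
t=5.67: Q=30.21 S=24.62 Z=9.38 C=60.63
t=6.38: Q=31.87 S=24.10 Z=9.00 C=63.05
Read off Z at T=6.38: 9.00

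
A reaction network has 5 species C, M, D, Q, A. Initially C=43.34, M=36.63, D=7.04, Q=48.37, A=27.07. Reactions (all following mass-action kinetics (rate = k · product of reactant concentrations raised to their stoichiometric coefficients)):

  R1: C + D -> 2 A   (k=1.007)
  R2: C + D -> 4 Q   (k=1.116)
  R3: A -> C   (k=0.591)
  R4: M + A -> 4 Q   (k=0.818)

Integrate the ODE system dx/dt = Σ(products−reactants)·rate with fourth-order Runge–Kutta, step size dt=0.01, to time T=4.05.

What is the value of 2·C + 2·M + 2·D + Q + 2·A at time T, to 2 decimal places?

Value at T = 276.53

Check how each reaction changes W = 2·C + 2·M + 2·D + Q + 2·A (weight of products minus weight of reactants):
R1: C + D -> 2 A: (2·2) − (2·1 + 2·1) = 4 − 4 = 0
R2: C + D -> 4 Q: (1·4) − (2·1 + 2·1) = 4 − 4 = 0
R3: A -> C: (2·1) − (2·1) = 2 − 2 = 0
R4: M + A -> 4 Q: (1·4) − (2·1 + 2·1) = 4 − 4 = 0
Every reaction leaves W unchanged, so W is conserved and no simulation is needed: W(T) = W(0) = 2·43.34 + 2·36.63 + 2·7.04 + 48.37 + 2·27.07 = 276.53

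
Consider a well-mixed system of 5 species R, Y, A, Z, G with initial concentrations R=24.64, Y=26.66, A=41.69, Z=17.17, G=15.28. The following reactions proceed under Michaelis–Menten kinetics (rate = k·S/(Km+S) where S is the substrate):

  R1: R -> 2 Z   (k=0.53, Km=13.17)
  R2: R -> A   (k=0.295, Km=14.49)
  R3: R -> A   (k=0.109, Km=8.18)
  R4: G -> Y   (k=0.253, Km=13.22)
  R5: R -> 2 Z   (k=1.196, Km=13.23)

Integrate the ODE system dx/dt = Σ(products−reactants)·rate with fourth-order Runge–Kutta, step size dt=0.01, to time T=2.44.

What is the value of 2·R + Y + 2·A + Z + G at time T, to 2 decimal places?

Value at T = 191.77

Check how each reaction changes W = 2·R + Y + 2·A + Z + G (weight of products minus weight of reactants):
R1: R -> 2 Z: (1·2) − (2·1) = 2 − 2 = 0
R2: R -> A: (2·1) − (2·1) = 2 − 2 = 0
R3: R -> A: (2·1) − (2·1) = 2 − 2 = 0
R4: G -> Y: (1·1) − (1·1) = 1 − 1 = 0
R5: R -> 2 Z: (1·2) − (2·1) = 2 − 2 = 0
Every reaction leaves W unchanged, so W is conserved and no simulation is needed: W(T) = W(0) = 2·24.64 + 26.66 + 2·41.69 + 17.17 + 15.28 = 191.77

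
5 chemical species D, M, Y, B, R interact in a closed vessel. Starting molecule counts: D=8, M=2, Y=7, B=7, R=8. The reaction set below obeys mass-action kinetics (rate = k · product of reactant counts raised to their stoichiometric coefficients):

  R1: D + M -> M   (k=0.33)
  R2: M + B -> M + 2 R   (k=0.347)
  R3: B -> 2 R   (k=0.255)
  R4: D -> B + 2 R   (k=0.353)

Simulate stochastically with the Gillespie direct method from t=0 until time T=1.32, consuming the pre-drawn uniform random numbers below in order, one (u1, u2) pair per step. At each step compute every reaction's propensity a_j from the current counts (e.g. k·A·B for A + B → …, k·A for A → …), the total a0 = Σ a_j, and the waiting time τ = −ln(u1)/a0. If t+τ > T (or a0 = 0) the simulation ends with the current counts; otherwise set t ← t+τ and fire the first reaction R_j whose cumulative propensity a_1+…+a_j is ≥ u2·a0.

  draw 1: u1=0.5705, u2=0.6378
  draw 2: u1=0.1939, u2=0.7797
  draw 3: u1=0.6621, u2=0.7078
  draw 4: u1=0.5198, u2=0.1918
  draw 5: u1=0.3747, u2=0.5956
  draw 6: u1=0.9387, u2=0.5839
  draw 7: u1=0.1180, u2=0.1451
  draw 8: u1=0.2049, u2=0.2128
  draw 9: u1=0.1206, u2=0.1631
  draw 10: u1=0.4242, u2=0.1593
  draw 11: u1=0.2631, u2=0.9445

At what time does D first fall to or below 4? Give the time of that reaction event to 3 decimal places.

Threshold first reached at t = 1.081

t=0.000: D=8 M=2 Y=7 B=7 R=8
Draw 1: a1=5.280, a2=4.858, a3=1.785, a4=2.824, a0=14.747; τ=−ln(0.5705)/14.747=0.038 → t=0.038; u2·a0=0.6378·14.747=9.406; a1=5.280 < 9.406 ≤ a1+a2=10.138 → R2 fires; D=8 M=2 Y=7 B=6 R=10
Draw 2: a1=5.280, a2=4.164, a3=1.530, a4=2.824, a0=13.798; τ=−ln(0.1939)/13.798=0.119 → t=0.157; u2·a0=0.7797·13.798=10.758; a1+a2=9.444 < 10.758 ≤ a1+…+a3=10.974 → R3 fires; D=8 M=2 Y=7 B=5 R=12
Draw 3: a1=5.280, a2=3.470, a3=1.275, a4=2.824, a0=12.849; τ=−ln(0.6621)/12.849=0.032 → t=0.189; u2·a0=0.7078·12.849=9.095; a1+a2=8.750 < 9.095 ≤ a1+…+a3=10.025 → R3 fires; D=8 M=2 Y=7 B=4 R=14
Draw 4: a1=5.280, a2=2.776, a3=1.020, a4=2.824, a0=11.900; τ=−ln(0.5198)/11.900=0.055 → t=0.244; u2·a0=0.1918·11.900=2.282 ≤ a1=5.280 → R1 fires; D=7 M=2 Y=7 B=4 R=14
Draw 5: a1=4.620, a2=2.776, a3=1.020, a4=2.471, a0=10.887; τ=−ln(0.3747)/10.887=0.090 → t=0.334; u2·a0=0.5956·10.887=6.484; a1=4.620 < 6.484 ≤ a1+a2=7.396 → R2 fires; D=7 M=2 Y=7 B=3 R=16
Draw 6: a1=4.620, a2=2.082, a3=0.765, a4=2.471, a0=9.938; τ=−ln(0.9387)/9.938=0.006 → t=0.341; u2·a0=0.5839·9.938=5.803; a1=4.620 < 5.803 ≤ a1+a2=6.702 → R2 fires; D=7 M=2 Y=7 B=2 R=18
Draw 7: a1=4.620, a2=1.388, a3=0.510, a4=2.471, a0=8.989; τ=−ln(0.1180)/8.989=0.238 → t=0.578; u2·a0=0.1451·8.989=1.304 ≤ a1=4.620 → R1 fires; D=6 M=2 Y=7 B=2 R=18
Draw 8: a1=3.960, a2=1.388, a3=0.510, a4=2.118, a0=7.976; τ=−ln(0.2049)/7.976=0.199 → t=0.777; u2·a0=0.2128·7.976=1.697 ≤ a1=3.960 → R1 fires; D=5 M=2 Y=7 B=2 R=18
Draw 9: a1=3.300, a2=1.388, a3=0.510, a4=1.765, a0=6.963; τ=−ln(0.1206)/6.963=0.304 → t=1.081; u2·a0=0.1631·6.963=1.136 ≤ a1=3.300 → R1 fires; D=4 M=2 Y=7 B=2 R=18
Draw 10: a1=2.640, a2=1.388, a3=0.510, a4=1.412, a0=5.950; τ=−ln(0.4242)/5.950=0.144 → t=1.225; u2·a0=0.1593·5.950=0.948 ≤ a1=2.640 → R1 fires; D=3 M=2 Y=7 B=2 R=18
Draw 11: a1=1.980, a2=1.388, a3=0.510, a4=1.059, a0=4.937; τ=−ln(0.2631)/4.937=0.270 → t=1.495 > T=1.32: stop.
D first becomes ≤ 4 when it reaches 4 at the event at t=1.081.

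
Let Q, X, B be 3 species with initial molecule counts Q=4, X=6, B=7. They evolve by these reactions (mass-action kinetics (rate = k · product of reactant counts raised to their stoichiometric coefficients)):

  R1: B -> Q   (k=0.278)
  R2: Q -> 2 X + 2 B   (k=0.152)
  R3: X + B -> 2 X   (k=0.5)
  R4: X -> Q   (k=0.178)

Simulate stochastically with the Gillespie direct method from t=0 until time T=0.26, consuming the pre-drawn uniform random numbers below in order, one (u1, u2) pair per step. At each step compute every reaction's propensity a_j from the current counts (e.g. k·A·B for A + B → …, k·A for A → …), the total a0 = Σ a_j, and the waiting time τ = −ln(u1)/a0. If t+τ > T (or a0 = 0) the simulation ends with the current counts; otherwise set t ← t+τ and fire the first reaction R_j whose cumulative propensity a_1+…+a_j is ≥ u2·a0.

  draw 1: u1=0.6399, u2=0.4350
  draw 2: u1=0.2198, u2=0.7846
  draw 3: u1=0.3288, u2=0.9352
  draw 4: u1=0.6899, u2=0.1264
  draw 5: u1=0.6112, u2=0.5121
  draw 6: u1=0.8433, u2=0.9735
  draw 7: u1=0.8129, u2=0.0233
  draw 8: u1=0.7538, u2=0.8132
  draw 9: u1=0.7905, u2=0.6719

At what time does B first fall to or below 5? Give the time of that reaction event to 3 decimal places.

Threshold first reached at t = 0.080

t=0.000: Q=4 X=6 B=7
Draw 1: a1=1.946, a2=0.608, a3=21.000, a4=1.068, a0=24.622; τ=−ln(0.6399)/24.622=0.018 → t=0.018; u2·a0=0.4350·24.622=10.711; a1+a2=2.554 < 10.711 ≤ a1+…+a3=23.554 → R3 fires; Q=4 X=7 B=6
Draw 2: a1=1.668, a2=0.608, a3=21.000, a4=1.246, a0=24.522; τ=−ln(0.2198)/24.522=0.062 → t=0.080; u2·a0=0.7846·24.522=19.240; a1+a2=2.276 < 19.240 ≤ a1+…+a3=23.276 → R3 fires; Q=4 X=8 B=5
Draw 3: a1=1.390, a2=0.608, a3=20.000, a4=1.424, a0=23.422; τ=−ln(0.3288)/23.422=0.047 → t=0.127; u2·a0=0.9352·23.422=21.904; a1+a2=1.998 < 21.904 ≤ a1+…+a3=21.998 → R3 fires; Q=4 X=9 B=4
Draw 4: a1=1.112, a2=0.608, a3=18.000, a4=1.602, a0=21.322; τ=−ln(0.6899)/21.322=0.017 → t=0.145; u2·a0=0.1264·21.322=2.695; a1+a2=1.720 < 2.695 ≤ a1+…+a3=19.720 → R3 fires; Q=4 X=10 B=3
Draw 5: a1=0.834, a2=0.608, a3=15.000, a4=1.780, a0=18.222; τ=−ln(0.6112)/18.222=0.027 → t=0.172; u2·a0=0.5121·18.222=9.331; a1+a2=1.442 < 9.331 ≤ a1+…+a3=16.442 → R3 fires; Q=4 X=11 B=2
Draw 6: a1=0.556, a2=0.608, a3=11.000, a4=1.958, a0=14.122; τ=−ln(0.8433)/14.122=0.012 → t=0.184; u2·a0=0.9735·14.122=13.748; a1+…+a3=12.164 < 13.748 ≤ a1+…+a4=14.122 → R4 fires; Q=5 X=10 B=2
Draw 7: a1=0.556, a2=0.760, a3=10.000, a4=1.780, a0=13.096; τ=−ln(0.8129)/13.096=0.016 → t=0.200; u2·a0=0.0233·13.096=0.305 ≤ a1=0.556 → R1 fires; Q=6 X=10 B=1
Draw 8: a1=0.278, a2=0.912, a3=5.000, a4=1.780, a0=7.970; τ=−ln(0.7538)/7.970=0.035 → t=0.235; u2·a0=0.8132·7.970=6.481; a1+…+a3=6.190 < 6.481 ≤ a1+…+a4=7.970 → R4 fires; Q=7 X=9 B=1
Draw 9: a1=0.278, a2=1.064, a3=4.500, a4=1.602, a0=7.444; τ=−ln(0.7905)/7.444=0.032 → t=0.267 > T=0.26: stop.
B first becomes ≤ 5 when it reaches 5 at the event at t=0.080.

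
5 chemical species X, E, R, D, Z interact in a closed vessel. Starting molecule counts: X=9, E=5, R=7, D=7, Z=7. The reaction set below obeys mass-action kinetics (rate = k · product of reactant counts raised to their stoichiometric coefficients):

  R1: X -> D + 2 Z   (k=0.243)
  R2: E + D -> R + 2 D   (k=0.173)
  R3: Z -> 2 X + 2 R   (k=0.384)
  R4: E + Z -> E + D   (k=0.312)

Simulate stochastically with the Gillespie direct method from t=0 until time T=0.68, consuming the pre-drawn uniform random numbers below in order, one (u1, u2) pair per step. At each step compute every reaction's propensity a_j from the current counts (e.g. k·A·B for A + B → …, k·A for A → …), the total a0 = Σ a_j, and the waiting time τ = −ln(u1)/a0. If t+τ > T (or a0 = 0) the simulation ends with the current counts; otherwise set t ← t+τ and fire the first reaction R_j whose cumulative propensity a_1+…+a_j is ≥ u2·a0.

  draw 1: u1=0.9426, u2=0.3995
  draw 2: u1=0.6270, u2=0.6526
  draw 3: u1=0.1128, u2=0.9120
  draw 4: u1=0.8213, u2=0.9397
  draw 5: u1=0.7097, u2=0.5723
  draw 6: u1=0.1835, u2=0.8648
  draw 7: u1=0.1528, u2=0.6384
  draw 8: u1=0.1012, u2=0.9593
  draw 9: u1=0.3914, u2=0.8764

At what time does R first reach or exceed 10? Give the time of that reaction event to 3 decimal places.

Threshold first reached at t = 0.169

t=0.000: X=9 E=5 R=7 D=7 Z=7
Draw 1: a1=2.187, a2=6.055, a3=2.688, a4=10.920, a0=21.850; τ=−ln(0.9426)/21.850=0.003 → t=0.003; u2·a0=0.3995·21.850=8.729; a1+a2=8.242 < 8.729 ≤ a1+…+a3=10.930 → R3 fires; X=11 E=5 R=9 D=7 Z=6
Draw 2: a1=2.673, a2=6.055, a3=2.304, a4=9.360, a0=20.392; τ=−ln(0.6270)/20.392=0.023 → t=0.026; u2·a0=0.6526·20.392=13.308; a1+…+a3=11.032 < 13.308 ≤ a1+…+a4=20.392 → R4 fires; X=11 E=5 R=9 D=8 Z=5
Draw 3: a1=2.673, a2=6.920, a3=1.920, a4=7.800, a0=19.313; τ=−ln(0.1128)/19.313=0.113 → t=0.139; u2·a0=0.9120·19.313=17.613; a1+…+a3=11.513 < 17.613 ≤ a1+…+a4=19.313 → R4 fires; X=11 E=5 R=9 D=9 Z=4
Draw 4: a1=2.673, a2=7.785, a3=1.536, a4=6.240, a0=18.234; τ=−ln(0.8213)/18.234=0.011 → t=0.149; u2·a0=0.9397·18.234=17.134; a1+…+a3=11.994 < 17.134 ≤ a1+…+a4=18.234 → R4 fires; X=11 E=5 R=9 D=10 Z=3
Draw 5: a1=2.673, a2=8.650, a3=1.152, a4=4.680, a0=17.155; τ=−ln(0.7097)/17.155=0.020 → t=0.169; u2·a0=0.5723·17.155=9.818; a1=2.673 < 9.818 ≤ a1+a2=11.323 → R2 fires; X=11 E=4 R=10 D=11 Z=3
Draw 6: a1=2.673, a2=7.612, a3=1.152, a4=3.744, a0=15.181; τ=−ln(0.1835)/15.181=0.112 → t=0.281; u2·a0=0.8648·15.181=13.129; a1+…+a3=11.437 < 13.129 ≤ a1+…+a4=15.181 → R4 fires; X=11 E=4 R=10 D=12 Z=2
Draw 7: a1=2.673, a2=8.304, a3=0.768, a4=2.496, a0=14.241; τ=−ln(0.1528)/14.241=0.132 → t=0.413; u2·a0=0.6384·14.241=9.091; a1=2.673 < 9.091 ≤ a1+a2=10.977 → R2 fires; X=11 E=3 R=11 D=13 Z=2
Draw 8: a1=2.673, a2=6.747, a3=0.768, a4=1.872, a0=12.060; τ=−ln(0.1012)/12.060=0.190 → t=0.603; u2·a0=0.9593·12.060=11.569; a1+…+a3=10.188 < 11.569 ≤ a1+…+a4=12.060 → R4 fires; X=11 E=3 R=11 D=14 Z=1
Draw 9: a1=2.673, a2=7.266, a3=0.384, a4=0.936, a0=11.259; τ=−ln(0.3914)/11.259=0.083 → t=0.686 > T=0.68: stop.
R first becomes ≥ 10 when it reaches 10 at the event at t=0.169.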